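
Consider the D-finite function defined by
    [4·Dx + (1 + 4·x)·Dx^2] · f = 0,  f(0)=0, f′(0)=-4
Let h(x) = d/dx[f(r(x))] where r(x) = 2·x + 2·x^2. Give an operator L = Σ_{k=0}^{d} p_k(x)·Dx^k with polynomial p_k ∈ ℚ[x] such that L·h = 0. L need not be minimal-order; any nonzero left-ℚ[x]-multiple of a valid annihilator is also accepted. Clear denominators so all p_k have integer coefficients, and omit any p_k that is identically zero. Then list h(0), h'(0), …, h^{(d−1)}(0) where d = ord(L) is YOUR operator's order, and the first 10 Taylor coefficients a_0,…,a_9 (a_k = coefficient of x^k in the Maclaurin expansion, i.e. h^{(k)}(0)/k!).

f: a_k = 0, -4, 8, -64/3, 64, -1024/5, 2048/3, -16384/7, 8192, -262144/9, …
f∘r: x↦r, Dx↦Dx/r' in L_f ⇒ L₀.
Derive L from L₀ (diff closure).
L = (6 + 16·x + 16·x^2) + (1 + 10·x + 24·x^2 + 16·x^3)·Dx  (order 1).
h: a_k = -8, 48, -320, 2176, -14848, 101376, -692224, 4726784, -32276480, 220397568, …
ICs: h(0) = -8.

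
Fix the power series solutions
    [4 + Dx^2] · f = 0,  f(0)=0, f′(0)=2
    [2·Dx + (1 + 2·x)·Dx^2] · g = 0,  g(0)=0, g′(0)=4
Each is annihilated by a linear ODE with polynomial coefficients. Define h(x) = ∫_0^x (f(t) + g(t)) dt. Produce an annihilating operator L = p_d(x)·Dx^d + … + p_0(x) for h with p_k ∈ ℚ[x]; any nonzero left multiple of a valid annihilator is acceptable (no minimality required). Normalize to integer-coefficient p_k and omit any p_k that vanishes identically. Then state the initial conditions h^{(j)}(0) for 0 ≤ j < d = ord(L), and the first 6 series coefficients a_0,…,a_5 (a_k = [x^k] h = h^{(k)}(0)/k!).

L = (56 + 32·x + 32·x^2)·Dx^2 + (12 + 40·x + 48·x^2 + 32·x^3)·Dx^3 + (14 + 8·x + 8·x^2)·Dx^4 + (3 + 10·x + 12·x^2 + 8·x^3)·Dx^5  (order 5).
h: a_k = 0, 0, 3, -4/3, 1, -8/5, …
ICs: h(0) = 0, h′(0) = 0, h′′(0) = 6, h′′′(0) = -8, h′′′′(0) = 24.

f: a_k = 0, 2, 0, -4/3, 0, 4/15, …
g: a_k = 0, 4, -4, 16/3, -8, 64/5, …
f+g: L₀ = lclm(L_f,L_g), ord ≤ 2+2.
Integrate: L := L₀·Dx.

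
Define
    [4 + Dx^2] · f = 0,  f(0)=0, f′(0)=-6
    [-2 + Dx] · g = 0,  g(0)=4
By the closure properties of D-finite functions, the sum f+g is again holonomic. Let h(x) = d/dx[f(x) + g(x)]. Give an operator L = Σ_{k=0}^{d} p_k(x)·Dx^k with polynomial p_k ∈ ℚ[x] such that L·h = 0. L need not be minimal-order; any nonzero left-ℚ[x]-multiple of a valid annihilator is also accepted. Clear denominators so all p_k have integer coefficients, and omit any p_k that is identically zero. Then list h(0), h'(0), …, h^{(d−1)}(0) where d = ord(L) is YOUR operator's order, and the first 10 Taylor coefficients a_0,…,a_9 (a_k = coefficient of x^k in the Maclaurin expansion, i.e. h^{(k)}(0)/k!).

f: a_k = 0, -6, 0, 4, 0, -4/5, 0, 8/105, 0, -4/945, …
g: a_k = 4, 8, 8, 16/3, 8/3, 16/15, 16/45, 32/315, 8/315, 16/2835, …
Sum ⇒ L₀ = lclm(L_f,L_g) in ℚ(x)⟨Dx⟩.
Differentiate: ansatz ord ≤ ord L₀ ⇒ L.
L = 8 - 4·Dx + 2·Dx^2 - Dx^3  (order 3).
h: a_k = 2, 16, 28, 32/3, 4/3, 32/15, 56/45, 64/315, 4/315, 32/2835, …
ICs: h(0) = 2, h′(0) = 16, h′′(0) = 56.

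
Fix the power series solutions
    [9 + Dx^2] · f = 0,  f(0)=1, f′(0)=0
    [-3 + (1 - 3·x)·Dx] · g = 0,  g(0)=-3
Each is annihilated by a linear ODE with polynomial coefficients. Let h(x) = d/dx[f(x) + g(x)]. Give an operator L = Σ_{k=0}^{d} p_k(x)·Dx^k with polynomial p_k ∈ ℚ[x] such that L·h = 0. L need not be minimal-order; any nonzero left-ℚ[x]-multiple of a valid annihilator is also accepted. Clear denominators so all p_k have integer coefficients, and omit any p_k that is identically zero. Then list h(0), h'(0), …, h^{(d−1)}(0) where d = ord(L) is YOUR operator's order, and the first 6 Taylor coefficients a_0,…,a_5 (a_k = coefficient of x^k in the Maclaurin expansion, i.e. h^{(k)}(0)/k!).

f: a_k = 1, 0, -9/2, 0, 27/8, 0, …
g: a_k = -3, -9, -27, -81, -243, -729, …
f+g: L₀ = lclm(L_f,L_g), ord ≤ 2+1.
h₀' ⇒ L via d/dx closure of L₀.
L = (702 - 324·x + 486·x^2) + (-63 + 243·x - 243·x^2 + 243·x^3)·Dx + (78 - 36·x + 54·x^2)·Dx^2 + (-7 + 27·x - 27·x^2 + 27·x^3)·Dx^3  (order 3).
h: a_k = -9, -63, -243, -1917/2, -3645, -525123/40, …
ICs: h(0) = -9, h′(0) = -63, h′′(0) = -486.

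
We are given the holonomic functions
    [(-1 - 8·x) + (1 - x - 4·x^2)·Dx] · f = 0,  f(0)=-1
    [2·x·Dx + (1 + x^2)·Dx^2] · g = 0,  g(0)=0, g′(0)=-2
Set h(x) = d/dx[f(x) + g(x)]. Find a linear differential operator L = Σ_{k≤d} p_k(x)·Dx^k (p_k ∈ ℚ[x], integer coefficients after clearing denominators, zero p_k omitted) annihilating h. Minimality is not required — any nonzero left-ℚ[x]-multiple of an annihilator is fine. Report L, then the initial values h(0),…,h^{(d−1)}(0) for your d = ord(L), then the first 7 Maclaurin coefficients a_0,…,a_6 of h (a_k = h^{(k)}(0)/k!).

L = (-10 + 40·x + 478·x^2 + 864·x^3 + 2496·x^4 + 384·x^6) + (28 + 246·x + 316·x^2 + 1182·x^3 + 752·x^4 + 2048·x^5 + 48·x^6 + 384·x^7)·Dx + (-5 - 8·x - 32·x^2 + 104·x^3 + 197·x^4 + 128·x^5 + 288·x^6 + 16·x^7 + 64·x^8)·Dx^2  (order 2).
h: a_k = -3, -10, -25, -116, -327, -1086, -3085, …
ICs: h(0) = -3, h′(0) = -10.

f: a_k = -1, -1, -5, -9, -29, -65, -181, …
g: a_k = 0, -2, 0, 2/3, 0, -2/5, 0, …
h₀=f+g: left-lcm gives L₀, ord ≤ 3.
Differentiate: ansatz ord ≤ ord L₀ ⇒ L.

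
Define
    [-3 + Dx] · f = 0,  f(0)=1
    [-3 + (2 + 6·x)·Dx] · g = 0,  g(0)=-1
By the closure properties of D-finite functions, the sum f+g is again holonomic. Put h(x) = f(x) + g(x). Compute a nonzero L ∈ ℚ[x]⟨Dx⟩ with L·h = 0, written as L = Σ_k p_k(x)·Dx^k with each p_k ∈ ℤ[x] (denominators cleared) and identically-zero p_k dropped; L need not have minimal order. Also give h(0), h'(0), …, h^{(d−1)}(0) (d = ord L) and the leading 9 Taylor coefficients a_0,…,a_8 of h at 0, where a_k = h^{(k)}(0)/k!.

L = (27 + 54·x) + (-15 - 72·x - 108·x^2)·Dx + (2 + 18·x + 36·x^2)·Dx^2  (order 2).
h: a_k = 0, 3/2, 45/8, 45/16, 837/128, -5913/1280, 81729/5120, -2494881/71680, 98700039/1146880, …
ICs: h(0) = 0, h′(0) = 3/2.

f: a_k = 1, 3, 9/2, 9/2, 27/8, 81/40, 81/80, 243/560, 729/4480, …
g: a_k = -1, -3/2, 9/8, -27/16, 405/128, -1701/256, 15309/1024, -72171/2048, 2814669/32768, …
L₀ := lclm(L_f,L_g); ord L₀ ≤ 1+1.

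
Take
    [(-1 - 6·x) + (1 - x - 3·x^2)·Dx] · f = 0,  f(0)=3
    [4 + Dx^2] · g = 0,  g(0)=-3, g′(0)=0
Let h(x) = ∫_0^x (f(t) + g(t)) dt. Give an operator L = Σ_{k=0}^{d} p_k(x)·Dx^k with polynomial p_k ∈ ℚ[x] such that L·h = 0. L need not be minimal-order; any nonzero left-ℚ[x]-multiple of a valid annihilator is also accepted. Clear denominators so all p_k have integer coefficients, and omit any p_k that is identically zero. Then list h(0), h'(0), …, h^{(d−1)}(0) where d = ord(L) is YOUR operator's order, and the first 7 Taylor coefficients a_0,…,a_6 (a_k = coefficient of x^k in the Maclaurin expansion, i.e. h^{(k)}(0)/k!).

f: a_k = 3, 3, 12, 21, 57, 120, 291, …
g: a_k = -3, 0, 6, 0, -2, 0, 4/15, …
L₀ := lclm(L_f,L_g); ord L₀ ≤ 1+2.
Integrate: L := L₀·Dx.
L = (92 + 608·x + 512·x^2 + 1104·x^3 + 360·x^4 + 432·x^5)·Dx + (-24 + 4·x + 24·x^2 + 80·x^3 + 180·x^4 + 216·x^5 + 216·x^6)·Dx^2 + (23 + 152·x + 128·x^2 + 276·x^3 + 90·x^4 + 108·x^5)·Dx^3 + (-6 + x + 6·x^2 + 20·x^3 + 45·x^4 + 54·x^5 + 54·x^6)·Dx^4  (order 4).
h: a_k = 0, 0, 3/2, 6, 21/4, 11, 20, …
ICs: h(0) = 0, h′(0) = 0, h′′(0) = 3, h′′′(0) = 36.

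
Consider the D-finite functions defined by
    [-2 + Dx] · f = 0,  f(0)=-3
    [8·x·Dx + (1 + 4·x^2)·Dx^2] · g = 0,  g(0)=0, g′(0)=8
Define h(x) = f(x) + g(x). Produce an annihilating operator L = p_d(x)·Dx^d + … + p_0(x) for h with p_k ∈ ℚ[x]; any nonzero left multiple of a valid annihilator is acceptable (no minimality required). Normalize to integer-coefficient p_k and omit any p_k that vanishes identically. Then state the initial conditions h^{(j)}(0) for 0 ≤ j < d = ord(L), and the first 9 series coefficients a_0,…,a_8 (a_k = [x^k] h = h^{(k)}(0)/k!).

L = (8 - 32·x - 32·x^2)·Dx + (-6 + 12·x + 8·x^2 - 16·x^3)·Dx^2 + (1 + 2·x + 4·x^2 + 8·x^3)·Dx^3  (order 3).
h: a_k = -3, 2, -6, -44/3, -2, 124/5, -4/15, -7688/105, -2/105, …
ICs: h(0) = -3, h′(0) = 2, h′′(0) = -12.

f: a_k = -3, -6, -6, -4, -2, -4/5, -4/15, -8/105, -2/105, …
g: a_k = 0, 8, 0, -32/3, 0, 128/5, 0, -512/7, 0, …
Weyl lclm of L_f,L_g ⇒ L₀ (ord ≤ 3).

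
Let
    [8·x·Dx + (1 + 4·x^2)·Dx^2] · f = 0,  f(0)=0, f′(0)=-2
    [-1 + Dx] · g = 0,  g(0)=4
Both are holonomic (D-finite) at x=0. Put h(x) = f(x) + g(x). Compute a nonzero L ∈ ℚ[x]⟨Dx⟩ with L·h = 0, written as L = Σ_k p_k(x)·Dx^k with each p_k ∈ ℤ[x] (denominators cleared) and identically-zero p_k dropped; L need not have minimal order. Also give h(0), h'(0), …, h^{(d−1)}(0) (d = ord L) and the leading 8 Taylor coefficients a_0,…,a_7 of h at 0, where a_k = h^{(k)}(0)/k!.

L = (8 - 8·x - 96·x^2 - 32·x^3)·Dx + (-9 + 88·x^2 - 16·x^4)·Dx^2 + (1 + 8·x + 8·x^2 + 32·x^3 + 16·x^4)·Dx^3  (order 3).
h: a_k = 4, 2, 2, 10/3, 1/6, -191/30, 1/180, 23041/1260, …
ICs: h(0) = 4, h′(0) = 2, h′′(0) = 4.

f: a_k = 0, -2, 0, 8/3, 0, -32/5, 0, 128/7, …
g: a_k = 4, 4, 2, 2/3, 1/6, 1/30, 1/180, 1/1260, …
L₀ := lclm(L_f,L_g); ord L₀ ≤ 2+1.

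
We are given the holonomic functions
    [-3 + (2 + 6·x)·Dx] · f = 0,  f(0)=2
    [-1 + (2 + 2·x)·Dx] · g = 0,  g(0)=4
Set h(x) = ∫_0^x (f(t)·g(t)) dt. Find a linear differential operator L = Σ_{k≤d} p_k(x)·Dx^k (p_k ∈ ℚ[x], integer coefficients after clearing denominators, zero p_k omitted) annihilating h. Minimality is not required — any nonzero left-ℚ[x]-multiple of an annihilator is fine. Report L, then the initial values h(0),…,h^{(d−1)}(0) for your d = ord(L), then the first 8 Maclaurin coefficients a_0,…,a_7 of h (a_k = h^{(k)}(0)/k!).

L = (-2 - 3·x)·Dx + (1 + 4·x + 3·x^2)·Dx^2  (order 2).
h: a_k = 0, 8, 8, -4/3, 2, -17/5, 19/3, -177/14, …
ICs: h(0) = 0, h′(0) = 8.

f: a_k = 2, 3, -9/4, 27/8, -405/64, 1701/128, -15309/512, 72171/1024, …
g: a_k = 4, 2, -1/2, 1/4, -5/32, 7/64, -21/256, 33/512, …
Product ⇒ symmetric product L₀, ord ≤ 1.
h=∫h₀ ⇒ L = L₀·Dx.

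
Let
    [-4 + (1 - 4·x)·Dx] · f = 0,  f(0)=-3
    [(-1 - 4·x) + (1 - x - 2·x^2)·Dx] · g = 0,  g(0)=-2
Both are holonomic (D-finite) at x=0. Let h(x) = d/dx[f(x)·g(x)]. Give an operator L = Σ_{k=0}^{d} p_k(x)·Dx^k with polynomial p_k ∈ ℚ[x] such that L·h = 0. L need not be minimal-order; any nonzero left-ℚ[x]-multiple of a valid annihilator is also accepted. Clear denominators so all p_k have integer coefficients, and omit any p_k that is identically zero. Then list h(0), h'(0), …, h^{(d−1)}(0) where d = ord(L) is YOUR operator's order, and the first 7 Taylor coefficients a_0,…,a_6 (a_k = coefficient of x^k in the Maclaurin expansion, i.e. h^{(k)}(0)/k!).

f: a_k = -3, -12, -48, -192, -768, -3072, -12288, …
g: a_k = -2, -2, -6, -10, -22, -42, -86, …
h₀=f·g: eliminate ⇒ L₀, order ≤ 1·1.
Derive L from L₀ (diff closure).
L = (46 - 108·x - 216·x^2 + 256·x^3 + 768·x^4) + (-5 + 29·x - 6·x^2 - 152·x^3 + 80·x^4 + 192·x^5)·Dx  (order 1).
h: a_k = 30, 276, 1746, 9576, 48510, 234396, 1097418, …
ICs: h(0) = 30.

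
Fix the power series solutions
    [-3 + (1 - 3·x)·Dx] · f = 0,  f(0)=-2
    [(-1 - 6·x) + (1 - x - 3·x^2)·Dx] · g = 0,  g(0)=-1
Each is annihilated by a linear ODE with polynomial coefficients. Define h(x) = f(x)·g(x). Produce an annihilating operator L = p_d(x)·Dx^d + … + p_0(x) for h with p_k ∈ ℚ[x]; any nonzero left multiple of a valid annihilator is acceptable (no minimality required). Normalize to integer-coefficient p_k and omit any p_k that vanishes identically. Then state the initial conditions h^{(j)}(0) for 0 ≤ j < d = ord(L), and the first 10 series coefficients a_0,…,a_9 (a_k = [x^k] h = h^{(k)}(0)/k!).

f: a_k = -2, -6, -18, -54, -162, -486, -1458, -4374, -13122, -39366, …
g: a_k = -1, -1, -4, -7, -19, -40, -97, -217, -508, -1159, …
Product ⇒ symmetric product L₀, ord ≤ 1.
L = (-4 + 27·x^2) + (1 - 4·x + 9·x^3)·Dx  (order 1).
h: a_k = 2, 8, 32, 110, 368, 1184, 3746, 11672, 36032, 110414, …
ICs: h(0) = 2.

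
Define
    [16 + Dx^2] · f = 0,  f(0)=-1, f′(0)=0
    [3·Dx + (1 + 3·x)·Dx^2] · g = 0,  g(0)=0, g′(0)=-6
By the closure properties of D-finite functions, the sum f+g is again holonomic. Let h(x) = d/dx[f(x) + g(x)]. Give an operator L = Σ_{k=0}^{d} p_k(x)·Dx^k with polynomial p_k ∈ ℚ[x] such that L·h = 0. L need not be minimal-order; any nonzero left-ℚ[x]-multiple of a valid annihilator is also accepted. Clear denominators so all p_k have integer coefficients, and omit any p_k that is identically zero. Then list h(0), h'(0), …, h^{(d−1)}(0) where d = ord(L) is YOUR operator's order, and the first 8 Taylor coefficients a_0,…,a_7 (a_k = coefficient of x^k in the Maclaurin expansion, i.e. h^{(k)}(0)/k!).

L = (1680 + 2304·x + 3456·x^2) + (272 + 1584·x + 3456·x^2 + 3456·x^3)·Dx + (105 + 144·x + 216·x^2)·Dx^2 + (17 + 99·x + 216·x^2 + 216·x^3)·Dx^3  (order 3).
h: a_k = -6, 34, -54, 358/3, -486, 22382/15, -4374, 4129334/315, …
ICs: h(0) = -6, h′(0) = 34, h′′(0) = -108.

f: a_k = -1, 0, 8, 0, -32/3, 0, 256/45, 0, …
g: a_k = 0, -6, 9, -18, 81/2, -486/5, 243, -4374/7, …
h₀=f+g: left-lcm gives L₀, ord ≤ 4.
Derive L from L₀ (diff closure).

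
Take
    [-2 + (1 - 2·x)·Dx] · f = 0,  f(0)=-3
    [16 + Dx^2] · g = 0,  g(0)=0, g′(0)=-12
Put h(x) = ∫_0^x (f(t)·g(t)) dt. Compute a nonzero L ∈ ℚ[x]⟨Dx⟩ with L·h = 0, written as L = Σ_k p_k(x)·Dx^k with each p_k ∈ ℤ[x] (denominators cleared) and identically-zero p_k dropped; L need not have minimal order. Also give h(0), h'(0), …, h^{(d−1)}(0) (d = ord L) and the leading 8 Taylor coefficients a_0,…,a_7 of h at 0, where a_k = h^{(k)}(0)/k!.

L = (-16 + 32·x)·Dx + 4·Dx^2 + (-1 + 2·x)·Dx^3  (order 3).
h: a_k = 0, 0, 18, 24, 12, 96/5, 224/5, 384/5, …
ICs: h(0) = 0, h′(0) = 0, h′′(0) = 36.

f: a_k = -3, -6, -12, -24, -48, -96, -192, -384, …
g: a_k = 0, -12, 0, 32, 0, -128/5, 0, 1024/105, …
Sym-product of L_f,L_g gives L₀ (≤ ord 2).
Integrate: L := L₀·Dx.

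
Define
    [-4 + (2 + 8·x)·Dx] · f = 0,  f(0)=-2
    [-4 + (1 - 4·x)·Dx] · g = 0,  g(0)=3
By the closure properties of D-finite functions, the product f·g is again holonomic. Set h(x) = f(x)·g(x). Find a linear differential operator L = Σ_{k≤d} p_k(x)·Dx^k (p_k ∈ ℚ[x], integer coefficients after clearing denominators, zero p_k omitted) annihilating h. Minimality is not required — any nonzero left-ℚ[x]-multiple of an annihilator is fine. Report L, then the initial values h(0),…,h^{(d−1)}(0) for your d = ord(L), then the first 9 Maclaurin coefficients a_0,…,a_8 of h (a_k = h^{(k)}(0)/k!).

f: a_k = -2, -4, 4, -8, 20, -56, 168, -528, 1716, …
g: a_k = 3, 12, 48, 192, 768, 3072, 12288, 49152, 196608, …
Product ⇒ symmetric product L₀, ord ≤ 1.
L = (6 + 8·x) + (-1 + 16·x^2)·Dx  (order 1).
h: a_k = -6, -36, -132, -552, -2148, -8760, -34536, -139728, -553764, …
ICs: h(0) = -6.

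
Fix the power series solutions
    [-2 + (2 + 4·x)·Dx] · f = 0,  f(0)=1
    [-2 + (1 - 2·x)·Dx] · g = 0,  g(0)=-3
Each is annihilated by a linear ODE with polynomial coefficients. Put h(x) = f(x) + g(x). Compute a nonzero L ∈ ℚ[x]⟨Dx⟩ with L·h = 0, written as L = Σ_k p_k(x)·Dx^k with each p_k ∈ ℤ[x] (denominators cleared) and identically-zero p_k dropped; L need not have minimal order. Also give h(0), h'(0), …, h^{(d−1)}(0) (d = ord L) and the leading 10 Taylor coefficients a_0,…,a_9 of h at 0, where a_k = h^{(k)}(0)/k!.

f: a_k = 1, 1, -1/2, 1/2, -5/8, 7/8, -21/16, 33/16, -429/128, 715/128, …
g: a_k = -3, -6, -12, -24, -48, -96, -192, -384, -768, -1536, …
Weyl lclm of L_f,L_g ⇒ L₀ (ord ≤ 2).
L = (10 + 12·x) + (-9 - 28·x - 36·x^2)·Dx + (1 + 6·x - 4·x^2 - 24·x^3)·Dx^2  (order 2).
h: a_k = -2, -5, -25/2, -47/2, -389/8, -761/8, -3093/16, -6111/16, -98733/128, -195893/128, …
ICs: h(0) = -2, h′(0) = -5.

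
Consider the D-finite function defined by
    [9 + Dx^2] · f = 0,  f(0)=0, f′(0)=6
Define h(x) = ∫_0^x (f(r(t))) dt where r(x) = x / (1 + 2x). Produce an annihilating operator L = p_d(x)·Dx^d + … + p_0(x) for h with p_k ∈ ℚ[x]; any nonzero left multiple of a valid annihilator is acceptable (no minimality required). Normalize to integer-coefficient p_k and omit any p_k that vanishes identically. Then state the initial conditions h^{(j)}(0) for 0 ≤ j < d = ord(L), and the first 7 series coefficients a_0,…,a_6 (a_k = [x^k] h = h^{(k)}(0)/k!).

f: a_k = 0, 6, 0, -9, 0, 81/20, 0, …
f∘r: x↦r, Dx↦Dx/r' in L_f ⇒ L₀.
∫: right-multiply L₀ by Dx.
L = 9·Dx + (4 + 24·x + 48·x^2 + 32·x^3)·Dx^2 + (1 + 8·x + 24·x^2 + 32·x^3 + 16·x^4)·Dx^3  (order 3).
h: a_k = 0, 0, 3, -4, 15/4, 6/5, -773/40, …
ICs: h(0) = 0, h′(0) = 0, h′′(0) = 6.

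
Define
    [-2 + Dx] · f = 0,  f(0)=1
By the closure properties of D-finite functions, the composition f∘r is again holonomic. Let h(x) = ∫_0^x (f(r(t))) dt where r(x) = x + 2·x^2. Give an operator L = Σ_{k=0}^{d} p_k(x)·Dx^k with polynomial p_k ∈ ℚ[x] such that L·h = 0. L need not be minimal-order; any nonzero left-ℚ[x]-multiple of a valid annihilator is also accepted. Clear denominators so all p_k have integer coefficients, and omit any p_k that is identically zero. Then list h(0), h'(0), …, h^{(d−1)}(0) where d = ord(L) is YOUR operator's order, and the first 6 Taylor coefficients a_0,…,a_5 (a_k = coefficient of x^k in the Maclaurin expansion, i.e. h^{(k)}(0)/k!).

f: a_k = 1, 2, 2, 4/3, 2/3, 4/15, …
L₀ from L_f via x↦r, Dx↦r'^{-1}Dx.
∫: right-multiply L₀ by Dx.
L = (-2 - 8·x)·Dx + Dx^2  (order 2).
h: a_k = 0, 1, 1, 2, 7/3, 10/3, …
ICs: h(0) = 0, h′(0) = 1.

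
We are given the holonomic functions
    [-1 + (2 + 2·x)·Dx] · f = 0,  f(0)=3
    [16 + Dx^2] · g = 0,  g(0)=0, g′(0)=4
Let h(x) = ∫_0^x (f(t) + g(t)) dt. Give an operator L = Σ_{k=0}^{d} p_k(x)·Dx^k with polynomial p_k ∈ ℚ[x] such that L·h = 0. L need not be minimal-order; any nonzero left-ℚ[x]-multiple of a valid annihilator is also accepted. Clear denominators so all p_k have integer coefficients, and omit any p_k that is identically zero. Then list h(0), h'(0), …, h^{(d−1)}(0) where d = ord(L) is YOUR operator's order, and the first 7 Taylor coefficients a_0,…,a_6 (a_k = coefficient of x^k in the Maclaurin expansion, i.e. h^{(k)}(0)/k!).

L = (-1072 - 2048·x - 1024·x^2)·Dx + (2016 + 6112·x + 6144·x^2 + 2048·x^3)·Dx^2 + (-67 - 128·x - 64·x^2)·Dx^3 + (126 + 382·x + 384·x^2 + 128·x^3)·Dx^4  (order 4).
h: a_k = 0, 3, 11/4, -1/8, -503/192, -3/128, 33083/23040, …
ICs: h(0) = 0, h′(0) = 3, h′′(0) = 11/2, h′′′(0) = -3/4.

f: a_k = 3, 3/2, -3/8, 3/16, -15/128, 21/256, -63/1024, …
g: a_k = 0, 4, 0, -32/3, 0, 128/15, 0, …
L₀ := lclm(L_f,L_g); ord L₀ ≤ 1+2.
Integrate: L := L₀·Dx.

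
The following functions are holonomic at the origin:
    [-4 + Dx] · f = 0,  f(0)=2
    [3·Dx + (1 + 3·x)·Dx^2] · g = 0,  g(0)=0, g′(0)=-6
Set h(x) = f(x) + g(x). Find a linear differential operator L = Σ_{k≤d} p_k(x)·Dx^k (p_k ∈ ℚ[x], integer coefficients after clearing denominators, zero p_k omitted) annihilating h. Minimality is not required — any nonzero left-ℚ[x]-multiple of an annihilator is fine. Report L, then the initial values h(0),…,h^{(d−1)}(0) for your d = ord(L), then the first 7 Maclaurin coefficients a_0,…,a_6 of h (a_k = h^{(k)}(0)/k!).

f: a_k = 2, 8, 16, 64/3, 64/3, 256/15, 512/45, …
g: a_k = 0, -6, 9, -18, 81/2, -486/5, 243, …
f+g: L₀ = lclm(L_f,L_g), ord ≤ 1+2.
L = (-120 - 144·x)·Dx + (2 - 96·x - 144·x^2)·Dx^2 + (7 + 33·x + 36·x^2)·Dx^3  (order 3).
h: a_k = 2, 2, 25, 10/3, 371/6, -1202/15, 11447/45, …
ICs: h(0) = 2, h′(0) = 2, h′′(0) = 50.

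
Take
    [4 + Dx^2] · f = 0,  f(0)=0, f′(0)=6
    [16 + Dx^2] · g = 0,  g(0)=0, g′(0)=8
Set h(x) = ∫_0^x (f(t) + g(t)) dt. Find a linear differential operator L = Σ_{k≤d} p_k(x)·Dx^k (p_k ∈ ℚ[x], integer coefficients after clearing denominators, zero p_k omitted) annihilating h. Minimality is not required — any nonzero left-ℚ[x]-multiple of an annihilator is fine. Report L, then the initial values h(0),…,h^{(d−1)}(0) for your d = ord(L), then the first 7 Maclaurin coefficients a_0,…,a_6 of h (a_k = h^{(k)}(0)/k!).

f: a_k = 0, 6, 0, -4, 0, 4/5, 0, …
g: a_k = 0, 8, 0, -64/3, 0, 256/15, 0, …
Sum ⇒ L₀ = lclm(L_f,L_g) in ℚ(x)⟨Dx⟩.
h=∫h₀ ⇒ L = L₀·Dx.
L = 64·Dx + 20·Dx^3 + Dx^5  (order 5).
h: a_k = 0, 0, 7, 0, -19/3, 0, 134/45, …
ICs: h(0) = 0, h′(0) = 0, h′′(0) = 14, h′′′(0) = 0, h′′′′(0) = -152.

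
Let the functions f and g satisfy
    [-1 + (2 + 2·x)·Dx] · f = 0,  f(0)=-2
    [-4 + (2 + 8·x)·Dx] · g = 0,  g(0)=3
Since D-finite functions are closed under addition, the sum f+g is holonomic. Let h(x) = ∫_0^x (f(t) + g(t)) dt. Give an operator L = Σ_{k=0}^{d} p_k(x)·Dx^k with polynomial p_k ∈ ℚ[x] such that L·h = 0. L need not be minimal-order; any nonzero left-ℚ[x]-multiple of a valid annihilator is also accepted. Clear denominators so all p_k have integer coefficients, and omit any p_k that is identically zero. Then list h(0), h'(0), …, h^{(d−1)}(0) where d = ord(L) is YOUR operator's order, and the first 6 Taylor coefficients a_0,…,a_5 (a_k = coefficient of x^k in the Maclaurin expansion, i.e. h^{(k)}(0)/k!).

f: a_k = -2, -1, 1/4, -1/8, 5/64, -7/128, …
g: a_k = 3, 6, -6, 12, -30, 84, …
L₀ := lclm(L_f,L_g); ord L₀ ≤ 1+1.
Integrate: L := L₀·Dx.
L = -2·Dx + (5 + 8·x)·Dx^2 + (2 + 10·x + 8·x^2)·Dx^3  (order 3).
h: a_k = 0, 1, 5/2, -23/12, 95/32, -383/64, …
ICs: h(0) = 0, h′(0) = 1, h′′(0) = 5.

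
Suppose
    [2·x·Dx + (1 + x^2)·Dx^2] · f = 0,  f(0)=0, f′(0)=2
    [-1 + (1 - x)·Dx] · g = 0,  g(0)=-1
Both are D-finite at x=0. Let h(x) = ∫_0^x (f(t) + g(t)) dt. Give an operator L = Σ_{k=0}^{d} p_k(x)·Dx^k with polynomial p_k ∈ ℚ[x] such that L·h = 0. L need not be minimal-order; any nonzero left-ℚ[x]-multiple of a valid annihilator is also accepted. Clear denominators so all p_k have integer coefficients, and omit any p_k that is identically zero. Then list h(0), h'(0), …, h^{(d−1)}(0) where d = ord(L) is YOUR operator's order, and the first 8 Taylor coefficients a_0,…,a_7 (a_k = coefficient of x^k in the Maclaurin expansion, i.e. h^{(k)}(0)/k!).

f: a_k = 0, 2, 0, -2/3, 0, 2/5, 0, -2/7, …
g: a_k = -1, -1, -1, -1, -1, -1, -1, -1, …
Sum ⇒ L₀ = lclm(L_f,L_g) in ℚ(x)⟨Dx⟩.
∫: right-multiply L₀ by Dx.
L = (2 - 8·x - 6·x^2)·Dx^2 + (-4 + 2·x - 4·x^2 - 6·x^3)·Dx^3 + (1 - x^4)·Dx^4  (order 4).
h: a_k = 0, -1, 1/2, -1/3, -5/12, -1/5, -1/10, -1/7, …
ICs: h(0) = 0, h′(0) = -1, h′′(0) = 1, h′′′(0) = -2.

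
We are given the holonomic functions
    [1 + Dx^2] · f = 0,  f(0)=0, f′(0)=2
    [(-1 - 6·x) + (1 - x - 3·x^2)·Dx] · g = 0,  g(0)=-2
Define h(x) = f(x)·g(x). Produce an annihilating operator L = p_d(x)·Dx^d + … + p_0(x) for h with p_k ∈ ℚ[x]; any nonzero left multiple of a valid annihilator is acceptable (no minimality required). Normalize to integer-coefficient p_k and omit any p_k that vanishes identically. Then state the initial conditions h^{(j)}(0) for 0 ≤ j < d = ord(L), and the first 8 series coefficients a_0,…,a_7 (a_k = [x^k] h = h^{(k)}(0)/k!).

f: a_k = 0, 2, 0, -1/3, 0, 1/60, 0, -1/2520, …
g: a_k = -2, -2, -8, -14, -38, -80, -194, -434, …
h₀=f·g: eliminate ⇒ L₀, order ≤ 2·1.
L = (5 + x + 3·x^2) + (2 + 12·x)·Dx + (-1 + x + 3·x^2)·Dx^2  (order 2).
h: a_k = 0, -4, -4, -46/3, -82/3, -2201/30, -4661/30, -473087/1260, …
ICs: h(0) = 0, h′(0) = -4.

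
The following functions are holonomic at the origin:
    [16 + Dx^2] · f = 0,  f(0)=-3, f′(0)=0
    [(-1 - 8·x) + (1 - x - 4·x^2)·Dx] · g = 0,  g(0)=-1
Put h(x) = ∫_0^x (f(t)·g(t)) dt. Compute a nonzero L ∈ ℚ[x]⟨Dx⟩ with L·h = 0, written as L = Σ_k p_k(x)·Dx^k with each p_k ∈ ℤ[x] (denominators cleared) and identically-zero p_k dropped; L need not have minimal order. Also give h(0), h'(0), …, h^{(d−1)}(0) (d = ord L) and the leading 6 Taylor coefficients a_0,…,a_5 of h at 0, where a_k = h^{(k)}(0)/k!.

f: a_k = -3, 0, 24, 0, -32, 0, …
g: a_k = -1, -1, -5, -9, -29, -65, …
L₀ := L_f ⊗_s L_g (sym. prod.), ord ≤ 2.
Integrate: L := L₀·Dx.
L = (-8 + 16·x + 64·x^2)·Dx + (2 + 16·x)·Dx^2 + (-1 + x + 4·x^2)·Dx^3  (order 3).
h: a_k = 0, 3, 3/2, -3, 3/4, -1/5, …
ICs: h(0) = 0, h′(0) = 3, h′′(0) = 3.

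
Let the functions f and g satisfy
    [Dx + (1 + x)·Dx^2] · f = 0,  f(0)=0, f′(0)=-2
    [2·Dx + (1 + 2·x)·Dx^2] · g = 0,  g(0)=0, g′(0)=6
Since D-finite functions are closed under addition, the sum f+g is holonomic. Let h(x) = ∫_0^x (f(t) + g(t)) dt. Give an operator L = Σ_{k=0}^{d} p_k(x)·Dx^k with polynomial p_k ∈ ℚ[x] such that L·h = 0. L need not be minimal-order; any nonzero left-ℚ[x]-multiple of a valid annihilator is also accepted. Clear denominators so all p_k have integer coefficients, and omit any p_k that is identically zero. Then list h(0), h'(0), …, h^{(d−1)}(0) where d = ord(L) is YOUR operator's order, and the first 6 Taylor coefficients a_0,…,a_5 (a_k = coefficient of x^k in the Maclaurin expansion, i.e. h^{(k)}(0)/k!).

f: a_k = 0, -2, 1, -2/3, 1/2, -2/5, …
g: a_k = 0, 6, -6, 8, -12, 96/5, …
f+g: L₀ = lclm(L_f,L_g), ord ≤ 2+2.
h=∫₀ˣh₀: take L = L₀·Dx.
L = 4·Dx^2 + (6 + 8·x)·Dx^3 + (1 + 3·x + 2·x^2)·Dx^4  (order 4).
h: a_k = 0, 0, 2, -5/3, 11/6, -23/10, …
ICs: h(0) = 0, h′(0) = 0, h′′(0) = 4, h′′′(0) = -10.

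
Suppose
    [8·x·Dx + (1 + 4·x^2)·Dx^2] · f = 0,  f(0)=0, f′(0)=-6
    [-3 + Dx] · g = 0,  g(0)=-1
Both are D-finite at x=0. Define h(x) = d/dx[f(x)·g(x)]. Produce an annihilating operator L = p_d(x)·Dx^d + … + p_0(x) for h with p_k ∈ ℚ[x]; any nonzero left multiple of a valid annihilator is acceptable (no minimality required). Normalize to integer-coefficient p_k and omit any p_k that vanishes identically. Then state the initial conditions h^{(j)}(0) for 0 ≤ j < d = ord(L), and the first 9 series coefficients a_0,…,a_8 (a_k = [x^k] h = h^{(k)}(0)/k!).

f: a_k = 0, -6, 0, 8, 0, -96/5, 0, 384/7, 0, …
g: a_k = -1, -3, -9/2, -9/2, -27/8, -81/40, -81/80, -243/560, -729/4480, …
Sym-product of L_f,L_g gives L₀ (≤ ord 2).
Differentiate: ansatz ord ≤ ord L₀ ⇒ L.
L = (3 - 144·x + 504·x^2 - 576·x^3 + 432·x^4) + (-10 + 72·x - 240·x^2 + 288·x^3 - 288·x^4)·Dx + (3 - 8·x + 24·x^2 - 32·x^3 + 48·x^4)·Dx^2  (order 2).
h: a_k = 6, 36, 57, 12, 69/4, 405/2, 2973/40, -5139/7, -74649/448, …
ICs: h(0) = 6, h′(0) = 36.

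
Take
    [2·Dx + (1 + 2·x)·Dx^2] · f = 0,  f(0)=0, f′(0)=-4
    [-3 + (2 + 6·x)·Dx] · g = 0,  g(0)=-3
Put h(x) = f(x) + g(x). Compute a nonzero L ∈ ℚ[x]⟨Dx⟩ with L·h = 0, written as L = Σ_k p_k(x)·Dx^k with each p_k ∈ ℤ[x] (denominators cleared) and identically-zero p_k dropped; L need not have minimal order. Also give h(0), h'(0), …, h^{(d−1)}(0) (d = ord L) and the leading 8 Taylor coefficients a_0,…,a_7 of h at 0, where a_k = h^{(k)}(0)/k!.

f: a_k = 0, -4, 4, -16/3, 8, -64/5, 64/3, -256/7, …
g: a_k = -3, -9/2, 27/8, -81/16, 1215/128, -5103/256, 45927/1024, -216513/2048, …
Weyl lclm of L_f,L_g ⇒ L₀ (ord ≤ 3).
L = (-6 + 36·x)·Dx + (5 + 84·x + 180·x^2)·Dx^2 + (2 + 22·x + 72·x^2 + 72·x^3)·Dx^3  (order 3).
h: a_k = -3, -17/2, 59/8, -499/48, 2239/128, -41899/1280, 203317/3072, -2039879/14336, …
ICs: h(0) = -3, h′(0) = -17/2, h′′(0) = 59/4.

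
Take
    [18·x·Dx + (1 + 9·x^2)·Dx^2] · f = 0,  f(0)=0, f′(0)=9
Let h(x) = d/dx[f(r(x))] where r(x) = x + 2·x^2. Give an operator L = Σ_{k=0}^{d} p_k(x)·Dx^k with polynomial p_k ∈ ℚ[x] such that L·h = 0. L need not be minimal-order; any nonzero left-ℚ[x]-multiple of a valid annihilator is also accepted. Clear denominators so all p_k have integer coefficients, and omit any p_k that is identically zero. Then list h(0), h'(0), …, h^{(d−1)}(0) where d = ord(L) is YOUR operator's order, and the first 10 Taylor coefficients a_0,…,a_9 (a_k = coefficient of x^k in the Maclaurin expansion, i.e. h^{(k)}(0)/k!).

f: a_k = 0, 9, 0, -27, 0, 729/5, 0, -6561/7, 0, 6561, …
h₀=f(r): pull back L_f along r ⇒ L₀.
Derive L from L₀ (diff closure).
L = (-4 + 18·x + 144·x^2 + 432·x^3 + 432·x^4) + (1 + 4·x + 9·x^2 + 72·x^3 + 180·x^4 + 144·x^5)·Dx  (order 1).
h: a_k = 9, 36, -81, -648, -891, 7452, 34263, -11664, -544563, -1396764, …
ICs: h(0) = 9.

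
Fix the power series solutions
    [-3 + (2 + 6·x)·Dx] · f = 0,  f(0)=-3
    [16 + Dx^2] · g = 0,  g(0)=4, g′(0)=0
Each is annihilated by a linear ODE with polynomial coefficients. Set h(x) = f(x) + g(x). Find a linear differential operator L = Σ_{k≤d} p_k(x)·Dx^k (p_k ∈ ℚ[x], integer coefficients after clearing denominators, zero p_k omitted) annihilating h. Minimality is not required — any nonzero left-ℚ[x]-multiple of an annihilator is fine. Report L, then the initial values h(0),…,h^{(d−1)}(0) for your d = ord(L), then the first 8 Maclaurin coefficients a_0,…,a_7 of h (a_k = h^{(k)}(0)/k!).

f: a_k = -3, -9/2, 27/8, -81/16, 1215/128, -5103/256, 45927/1024, -216513/2048, …
g: a_k = 4, 0, -32, 0, 128/3, 0, -1024/45, 0, …
f+g: L₀ = lclm(L_f,L_g), ord ≤ 1+2.
L = (-4368 - 18432·x - 27648·x^2) + (1760 + 17568·x + 55296·x^2 + 55296·x^3)·Dx + (-273 - 1152·x - 1728·x^2)·Dx^2 + (110 + 1098·x + 3456·x^2 + 3456·x^3)·Dx^3  (order 3).
h: a_k = 1, -9/2, -229/8, -81/16, 20029/384, -5103/256, 1018139/46080, -216513/2048, …
ICs: h(0) = 1, h′(0) = -9/2, h′′(0) = -229/4.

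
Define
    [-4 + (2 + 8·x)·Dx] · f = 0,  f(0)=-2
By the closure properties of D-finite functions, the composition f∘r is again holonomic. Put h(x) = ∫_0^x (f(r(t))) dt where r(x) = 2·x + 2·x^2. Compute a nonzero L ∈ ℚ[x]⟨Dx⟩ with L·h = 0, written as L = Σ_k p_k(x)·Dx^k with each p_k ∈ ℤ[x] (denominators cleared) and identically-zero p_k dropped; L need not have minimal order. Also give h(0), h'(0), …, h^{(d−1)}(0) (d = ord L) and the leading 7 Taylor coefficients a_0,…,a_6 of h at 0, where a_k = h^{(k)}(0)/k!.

L = (-4 - 8·x)·Dx + (1 + 8·x + 8·x^2)·Dx^2  (order 2).
h: a_k = 0, -2, -4, 8/3, -8, 144/5, -352/3, …
ICs: h(0) = 0, h′(0) = -2.

f: a_k = -2, -4, 4, -8, 20, -56, 168, …
h₀=f(r): pull back L_f along r ⇒ L₀.
h=∫₀ˣh₀: take L = L₀·Dx.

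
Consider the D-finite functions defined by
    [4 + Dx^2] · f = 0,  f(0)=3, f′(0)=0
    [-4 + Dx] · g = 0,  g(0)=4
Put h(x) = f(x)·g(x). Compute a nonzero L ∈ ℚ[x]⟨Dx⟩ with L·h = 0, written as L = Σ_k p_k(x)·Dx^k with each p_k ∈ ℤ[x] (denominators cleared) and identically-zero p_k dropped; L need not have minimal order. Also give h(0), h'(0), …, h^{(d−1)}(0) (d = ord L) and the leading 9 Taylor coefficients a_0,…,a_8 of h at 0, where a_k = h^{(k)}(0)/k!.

f: a_k = 3, 0, -6, 0, 2, 0, -4/15, 0, 2/105, …
g: a_k = 4, 16, 32, 128/3, 128/3, 512/15, 1024/45, 4096/315, 2048/315, …
Product ⇒ symmetric product L₀, ord ≤ 2.
L = 20 - 8·Dx + Dx^2  (order 2).
h: a_k = 12, 48, 72, 32, -56, -608/5, -624/5, -8896/105, -4216/105, …
ICs: h(0) = 12, h′(0) = 48.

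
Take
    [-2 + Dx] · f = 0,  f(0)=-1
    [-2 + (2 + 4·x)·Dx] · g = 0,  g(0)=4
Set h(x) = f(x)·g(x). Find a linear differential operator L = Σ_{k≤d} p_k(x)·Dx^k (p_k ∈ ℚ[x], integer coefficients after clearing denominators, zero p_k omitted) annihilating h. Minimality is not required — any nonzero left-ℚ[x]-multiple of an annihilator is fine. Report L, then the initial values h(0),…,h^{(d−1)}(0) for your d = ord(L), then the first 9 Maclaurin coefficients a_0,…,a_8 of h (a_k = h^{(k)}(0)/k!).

f: a_k = -1, -2, -2, -4/3, -2/3, -4/15, -4/45, -8/315, -2/315, …
g: a_k = 4, 4, -2, 2, -5/2, 7/2, -21/4, 33/4, -429/32, …
h₀=f·g: eliminate ⇒ L₀, order ≤ 1·1.
L = (-3 - 4·x) + (1 + 2·x)·Dx  (order 1).
h: a_k = -4, -12, -14, -34/3, -11/2, -107/30, 89/180, -1123/420, 39551/10080, …
ICs: h(0) = -4.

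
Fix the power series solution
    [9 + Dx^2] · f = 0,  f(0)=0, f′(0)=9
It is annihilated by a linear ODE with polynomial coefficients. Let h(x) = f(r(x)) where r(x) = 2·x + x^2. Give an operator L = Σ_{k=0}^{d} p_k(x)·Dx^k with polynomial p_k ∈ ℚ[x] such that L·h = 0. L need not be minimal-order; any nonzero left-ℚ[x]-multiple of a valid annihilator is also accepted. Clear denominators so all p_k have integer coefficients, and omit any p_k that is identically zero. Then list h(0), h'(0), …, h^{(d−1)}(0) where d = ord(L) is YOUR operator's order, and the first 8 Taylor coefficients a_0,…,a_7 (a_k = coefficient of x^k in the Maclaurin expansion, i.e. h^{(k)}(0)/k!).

f: a_k = 0, 9, 0, -27/2, 0, 243/40, 0, -729/560, …
h₀=f(r): pull back L_f along r ⇒ L₀.
L = (36 + 108·x + 108·x^2 + 36·x^3) - Dx + (1 + x)·Dx^2  (order 2).
h: a_k = 0, 18, 9, -108, -162, 567/5, 945/2, 11178/35, …
ICs: h(0) = 0, h′(0) = 18.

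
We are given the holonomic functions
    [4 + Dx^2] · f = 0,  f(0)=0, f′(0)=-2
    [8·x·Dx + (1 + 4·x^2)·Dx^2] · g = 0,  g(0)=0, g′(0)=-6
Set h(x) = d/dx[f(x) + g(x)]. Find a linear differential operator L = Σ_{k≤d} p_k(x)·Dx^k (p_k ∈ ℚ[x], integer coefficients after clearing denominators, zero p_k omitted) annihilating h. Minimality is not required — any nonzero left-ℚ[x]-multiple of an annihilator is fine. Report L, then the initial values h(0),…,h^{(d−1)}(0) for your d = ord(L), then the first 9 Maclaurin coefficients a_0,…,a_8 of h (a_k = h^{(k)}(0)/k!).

L = (-352·x + 1792·x^3 + 512·x^5) + (-4 + 112·x^2 + 576·x^4 + 256·x^6)·Dx + (-88·x + 448·x^3 + 128·x^5)·Dx^2 + (-1 + 28·x^2 + 144·x^4 + 64·x^6)·Dx^3  (order 3).
h: a_k = -8, 0, 28, 0, -292/3, 0, 17288/45, 0, -483844/315, …
ICs: h(0) = -8, h′(0) = 0, h′′(0) = 56.

f: a_k = 0, -2, 0, 4/3, 0, -4/15, 0, 8/315, 0, …
g: a_k = 0, -6, 0, 8, 0, -96/5, 0, 384/7, 0, …
Weyl lclm of L_f,L_g ⇒ L₀ (ord ≤ 4).
h₀' ⇒ L via d/dx closure of L₀.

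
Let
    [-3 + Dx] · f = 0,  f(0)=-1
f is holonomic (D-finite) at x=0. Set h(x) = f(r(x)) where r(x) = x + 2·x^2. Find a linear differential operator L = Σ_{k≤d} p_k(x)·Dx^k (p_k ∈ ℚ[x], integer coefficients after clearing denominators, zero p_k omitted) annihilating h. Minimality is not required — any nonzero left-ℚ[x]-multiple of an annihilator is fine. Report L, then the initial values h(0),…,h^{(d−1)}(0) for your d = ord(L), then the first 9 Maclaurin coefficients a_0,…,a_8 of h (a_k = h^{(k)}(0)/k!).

L = (-3 - 12·x) + Dx  (order 1).
h: a_k = -1, -3, -21/2, -45/2, -387/8, -3321/40, -11061/80, -112887/560, -253557/896, …
ICs: h(0) = -1.

f: a_k = -1, -3, -9/2, -9/2, -27/8, -81/40, -81/80, -243/560, -729/4480, …
L₀ from L_f via x↦r, Dx↦r'^{-1}Dx.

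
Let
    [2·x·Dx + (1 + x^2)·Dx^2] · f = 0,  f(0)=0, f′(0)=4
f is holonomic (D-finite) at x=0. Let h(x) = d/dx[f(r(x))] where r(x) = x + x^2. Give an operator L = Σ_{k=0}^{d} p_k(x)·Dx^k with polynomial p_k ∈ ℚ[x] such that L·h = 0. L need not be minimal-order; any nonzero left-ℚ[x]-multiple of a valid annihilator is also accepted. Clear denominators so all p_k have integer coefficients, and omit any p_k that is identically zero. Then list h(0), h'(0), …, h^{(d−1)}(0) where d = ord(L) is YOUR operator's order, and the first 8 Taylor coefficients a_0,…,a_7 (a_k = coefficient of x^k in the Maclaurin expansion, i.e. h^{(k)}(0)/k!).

f: a_k = 0, 4, 0, -4/3, 0, 4/5, 0, -4/7, …
L₀ from L_f via x↦r, Dx↦r'^{-1}Dx.
h₀' ⇒ L via d/dx closure of L₀.
L = (-2 + 2·x + 8·x^2 + 12·x^3 + 6·x^4) + (1 + 2·x + x^2 + 4·x^3 + 5·x^4 + 2·x^5)·Dx  (order 1).
h: a_k = 4, 8, -4, -16, -16, 16, 52, 32, …
ICs: h(0) = 4.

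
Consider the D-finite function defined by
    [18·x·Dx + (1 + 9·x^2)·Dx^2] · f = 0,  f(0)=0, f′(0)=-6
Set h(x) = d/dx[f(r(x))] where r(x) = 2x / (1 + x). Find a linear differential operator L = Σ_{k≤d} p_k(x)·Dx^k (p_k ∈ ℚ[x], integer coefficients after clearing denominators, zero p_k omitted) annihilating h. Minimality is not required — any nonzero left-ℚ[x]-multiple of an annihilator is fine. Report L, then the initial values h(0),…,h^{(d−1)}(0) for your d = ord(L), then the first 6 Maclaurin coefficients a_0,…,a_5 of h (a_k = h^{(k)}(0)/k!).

f: a_k = 0, -6, 0, 18, 0, -486/5, …
Substitute x→r, Dx→(1/r')Dx; clear ⇒ L₀.
Differentiate: ansatz ord ≤ ord L₀ ⇒ L.
L = (2 + 74·x) + (1 + 2·x + 37·x^2)·Dx  (order 1).
h: a_k = -12, 24, 396, -1680, -11292, 84744, …
ICs: h(0) = -12.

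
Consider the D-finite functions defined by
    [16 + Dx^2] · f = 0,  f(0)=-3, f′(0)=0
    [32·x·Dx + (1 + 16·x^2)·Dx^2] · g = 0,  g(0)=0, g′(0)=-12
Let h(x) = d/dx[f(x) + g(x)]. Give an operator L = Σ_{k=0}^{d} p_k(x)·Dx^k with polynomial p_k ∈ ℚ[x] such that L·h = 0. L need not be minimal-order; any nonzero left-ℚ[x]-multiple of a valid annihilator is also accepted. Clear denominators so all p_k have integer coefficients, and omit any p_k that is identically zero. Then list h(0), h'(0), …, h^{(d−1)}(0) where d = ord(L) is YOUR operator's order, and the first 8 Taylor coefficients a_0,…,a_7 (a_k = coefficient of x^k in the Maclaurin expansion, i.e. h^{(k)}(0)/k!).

f: a_k = -3, 0, 24, 0, -32, 0, 256/15, 0, …
g: a_k = 0, -12, 0, 64, 0, -3072/5, 0, 49152/7, …
Weyl lclm of L_f,L_g ⇒ L₀ (ord ≤ 4).
Differentiate: ansatz ord ≤ ord L₀ ⇒ L.
L = (-5632·x + 114688·x^3 + 131072·x^5) + (-16 + 1792·x^2 + 36864·x^4 + 65536·x^6)·Dx + (-352·x + 7168·x^3 + 8192·x^5)·Dx^2 + (-1 + 112·x^2 + 2304·x^4 + 4096·x^6)·Dx^3  (order 3).
h: a_k = -12, 48, 192, -128, -3072, 512/5, 49152, -4096/105, …
ICs: h(0) = -12, h′(0) = 48, h′′(0) = 384.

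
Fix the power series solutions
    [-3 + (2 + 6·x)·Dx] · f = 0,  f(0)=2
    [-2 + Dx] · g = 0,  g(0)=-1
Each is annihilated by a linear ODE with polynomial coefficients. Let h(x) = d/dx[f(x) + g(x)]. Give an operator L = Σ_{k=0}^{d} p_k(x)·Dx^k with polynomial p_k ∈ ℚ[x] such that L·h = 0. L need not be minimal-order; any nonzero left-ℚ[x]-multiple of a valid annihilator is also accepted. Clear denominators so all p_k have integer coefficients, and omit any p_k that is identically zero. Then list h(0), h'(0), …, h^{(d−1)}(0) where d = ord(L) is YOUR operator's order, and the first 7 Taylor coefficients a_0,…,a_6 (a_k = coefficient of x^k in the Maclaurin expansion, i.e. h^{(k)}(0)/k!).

L = (-78 - 72·x) + (11 - 96·x - 144·x^2)·Dx + (14 + 66·x + 72·x^2)·Dx^2  (order 2).
h: a_k = 1, -17/2, 49/8, -1343/48, 25003/384, -690953/3840, 22725673/46080, …
ICs: h(0) = 1, h′(0) = -17/2.

f: a_k = 2, 3, -9/4, 27/8, -405/64, 1701/128, -15309/512, …
g: a_k = -1, -2, -2, -4/3, -2/3, -4/15, -4/45, …
Sum ⇒ L₀ = lclm(L_f,L_g) in ℚ(x)⟨Dx⟩.
h₀' ⇒ L via d/dx closure of L₀.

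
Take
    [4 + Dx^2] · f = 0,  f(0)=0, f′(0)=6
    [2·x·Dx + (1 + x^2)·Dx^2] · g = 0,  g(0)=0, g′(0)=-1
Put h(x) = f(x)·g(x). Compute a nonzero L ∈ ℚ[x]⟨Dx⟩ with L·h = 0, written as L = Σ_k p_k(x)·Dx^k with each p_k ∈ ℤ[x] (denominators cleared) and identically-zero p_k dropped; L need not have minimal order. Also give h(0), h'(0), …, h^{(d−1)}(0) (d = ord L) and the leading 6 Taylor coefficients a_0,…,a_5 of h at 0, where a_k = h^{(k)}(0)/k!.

f: a_k = 0, 6, 0, -4, 0, 4/5, …
g: a_k = 0, -1, 0, 1/3, 0, -1/5, …
h₀=f·g: eliminate ⇒ L₀, order ≤ 2·2.
L = (160 + 464·x^2 + 464·x^4 + 256·x^6 + 64·x^8) + (96·x + 224·x^3 + 192·x^5 + 64·x^7)·Dx + (60 + 188·x^2 + 216·x^4 + 128·x^6 + 32·x^8)·Dx^2 + (24·x + 56·x^3 + 48·x^5 + 16·x^7)·Dx^3 + (5 + 18·x^2 + 25·x^4 + 16·x^6 + 4·x^8)·Dx^4  (order 4).
h: a_k = 0, 0, -6, 0, 6, 0, …
ICs: h(0) = 0, h′(0) = 0, h′′(0) = -12, h′′′(0) = 0.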